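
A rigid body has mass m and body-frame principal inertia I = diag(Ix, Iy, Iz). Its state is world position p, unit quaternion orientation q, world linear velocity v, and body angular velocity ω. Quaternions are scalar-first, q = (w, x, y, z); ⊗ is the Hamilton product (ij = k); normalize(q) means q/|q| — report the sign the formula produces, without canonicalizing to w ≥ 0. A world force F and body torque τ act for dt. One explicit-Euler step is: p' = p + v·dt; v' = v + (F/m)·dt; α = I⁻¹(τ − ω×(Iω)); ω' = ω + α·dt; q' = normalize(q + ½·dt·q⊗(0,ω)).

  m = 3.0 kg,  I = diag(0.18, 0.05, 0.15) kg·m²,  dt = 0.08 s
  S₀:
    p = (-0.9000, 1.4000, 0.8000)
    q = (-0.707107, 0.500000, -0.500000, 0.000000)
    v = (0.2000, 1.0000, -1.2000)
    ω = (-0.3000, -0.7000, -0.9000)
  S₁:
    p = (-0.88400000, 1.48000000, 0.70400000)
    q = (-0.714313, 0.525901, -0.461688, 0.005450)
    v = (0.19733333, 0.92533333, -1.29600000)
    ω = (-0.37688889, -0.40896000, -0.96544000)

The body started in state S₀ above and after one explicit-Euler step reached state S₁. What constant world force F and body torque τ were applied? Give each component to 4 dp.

F = (-0.1000, -2.8000, -3.6000)
τ = (-0.1100, 0.1900, -0.1500)

v₁ − v₀ = (-0.00266667, -0.07466667, -0.09600000)
applied force F = (-0.1000, -2.8000, -3.6000)
ω₁ − ω₀ = (-0.07688889, 0.29104000, -0.06544000)
applied torque τ = (-0.1100, 0.1900, -0.1500)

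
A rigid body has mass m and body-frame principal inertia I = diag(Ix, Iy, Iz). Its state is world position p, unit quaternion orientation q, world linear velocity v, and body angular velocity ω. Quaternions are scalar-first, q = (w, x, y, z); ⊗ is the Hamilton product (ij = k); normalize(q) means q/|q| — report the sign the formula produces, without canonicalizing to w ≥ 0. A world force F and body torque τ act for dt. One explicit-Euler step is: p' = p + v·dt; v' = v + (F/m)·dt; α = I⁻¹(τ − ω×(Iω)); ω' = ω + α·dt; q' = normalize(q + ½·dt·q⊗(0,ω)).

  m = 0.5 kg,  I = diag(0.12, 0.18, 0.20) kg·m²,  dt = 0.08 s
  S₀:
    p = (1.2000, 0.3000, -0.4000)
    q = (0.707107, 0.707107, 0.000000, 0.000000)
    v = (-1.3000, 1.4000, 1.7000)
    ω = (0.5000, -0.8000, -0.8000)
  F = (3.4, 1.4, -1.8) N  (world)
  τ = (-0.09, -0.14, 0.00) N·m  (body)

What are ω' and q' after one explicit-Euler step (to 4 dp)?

ω' = (0.4315, -0.8764, -0.7904)
q' = (0.6921, 0.7204, 0.0000, -0.0452)

ω×(Iω) gyroscopic = (0.0128, 0.0320, -0.0240)
(τ − ω×Iω)/I = (-0.8567, -0.9556, 0.1200)
ω' = ω + α·dt = (0.4315, -0.8764, -0.7904)
q⊗(0,ω) = (-0.3535535, 0.3535535, 0.0000000, -1.1313712)
q + ½dt·q⊗(0,ω), renormalized = (0.6921, 0.7204, 0.0000, -0.0452)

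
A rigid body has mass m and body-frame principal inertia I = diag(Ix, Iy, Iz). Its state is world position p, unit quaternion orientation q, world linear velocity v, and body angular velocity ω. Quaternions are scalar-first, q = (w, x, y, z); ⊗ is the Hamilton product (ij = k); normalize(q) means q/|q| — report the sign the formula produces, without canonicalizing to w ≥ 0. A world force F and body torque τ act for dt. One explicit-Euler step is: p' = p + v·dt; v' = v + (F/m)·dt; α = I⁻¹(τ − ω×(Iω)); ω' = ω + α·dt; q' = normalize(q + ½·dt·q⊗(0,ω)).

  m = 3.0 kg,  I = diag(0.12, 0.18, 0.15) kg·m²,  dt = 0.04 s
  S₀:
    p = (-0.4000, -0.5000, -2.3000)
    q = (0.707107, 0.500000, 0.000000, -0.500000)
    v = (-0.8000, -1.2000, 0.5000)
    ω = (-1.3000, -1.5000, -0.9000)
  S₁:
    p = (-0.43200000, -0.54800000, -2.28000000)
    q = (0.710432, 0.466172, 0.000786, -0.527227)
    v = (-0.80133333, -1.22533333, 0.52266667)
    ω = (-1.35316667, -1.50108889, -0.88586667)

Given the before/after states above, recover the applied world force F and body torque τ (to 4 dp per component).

ω₁ − ω₀ = (-0.05316667, -0.00108889, 0.01413333)
ω₀×(Iω₀) = (-0.0405, -0.0351, 0.1170)
τ = I·(Δω/dt) + ω₀×(Iω₀) = (-0.2000, -0.0400, 0.1700)
v₁ − v₀ = (-0.00133333, -0.02533333, 0.02266667)
F = m·Δv/dt = (-0.1000, -1.9000, 1.7000)

F = (-0.1000, -1.9000, 1.7000)
τ = (-0.2000, -0.0400, 0.1700)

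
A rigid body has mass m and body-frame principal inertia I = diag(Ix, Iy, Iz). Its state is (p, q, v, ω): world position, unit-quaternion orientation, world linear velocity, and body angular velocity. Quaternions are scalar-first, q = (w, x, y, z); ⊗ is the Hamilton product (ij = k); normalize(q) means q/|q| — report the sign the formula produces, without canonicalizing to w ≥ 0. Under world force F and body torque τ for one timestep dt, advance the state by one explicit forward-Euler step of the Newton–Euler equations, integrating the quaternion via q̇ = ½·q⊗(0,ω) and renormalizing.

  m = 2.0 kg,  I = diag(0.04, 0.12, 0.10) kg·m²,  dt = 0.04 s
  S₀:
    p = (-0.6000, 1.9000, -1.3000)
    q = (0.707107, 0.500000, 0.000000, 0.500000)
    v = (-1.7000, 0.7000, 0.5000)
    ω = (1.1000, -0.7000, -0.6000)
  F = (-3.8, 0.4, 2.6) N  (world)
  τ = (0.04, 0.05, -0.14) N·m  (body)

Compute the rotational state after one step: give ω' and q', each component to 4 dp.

ω' = (1.1484, -0.6965, -0.6314)
q' = (0.7018, 0.5223, 0.0071, 0.4843)

precession coupling ω×(Iω) = (-0.0084, 0.0396, -0.0616)
α = I⁻¹(τ − ω×Iω) = (1.2100, 0.0867, -0.7840)
ω' = ω + α·dt = (1.1484, -0.6965, -0.6314)
q⊗(0,ω) = (-0.2500000, 1.1278177, 0.3550251, -0.7742642)
q + ½dt·q⊗(0,ω), renormalized = (0.7018, 0.5223, 0.0071, 0.4843)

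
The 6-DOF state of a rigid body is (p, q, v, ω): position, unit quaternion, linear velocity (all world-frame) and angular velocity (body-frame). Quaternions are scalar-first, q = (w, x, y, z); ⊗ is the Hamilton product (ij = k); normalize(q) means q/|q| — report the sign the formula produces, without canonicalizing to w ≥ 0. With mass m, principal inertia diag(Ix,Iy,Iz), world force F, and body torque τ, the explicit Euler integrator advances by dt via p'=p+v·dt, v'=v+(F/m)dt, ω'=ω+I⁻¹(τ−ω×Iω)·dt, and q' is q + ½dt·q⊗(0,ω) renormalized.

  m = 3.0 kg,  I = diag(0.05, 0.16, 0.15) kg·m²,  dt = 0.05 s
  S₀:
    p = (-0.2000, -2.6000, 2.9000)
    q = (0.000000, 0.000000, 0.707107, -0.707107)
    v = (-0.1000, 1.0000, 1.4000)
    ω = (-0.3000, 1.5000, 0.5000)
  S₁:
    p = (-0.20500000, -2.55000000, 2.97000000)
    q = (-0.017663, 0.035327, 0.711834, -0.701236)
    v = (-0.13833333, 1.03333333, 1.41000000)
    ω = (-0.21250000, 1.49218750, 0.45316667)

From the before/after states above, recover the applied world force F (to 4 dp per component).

v₁ − v₀ = (-0.03833333, 0.03333333, 0.01000000)
m·(v₁−v₀)/dt = (-2.3000, 2.0000, 0.6000)

F = (-2.3000, 2.0000, 0.6000)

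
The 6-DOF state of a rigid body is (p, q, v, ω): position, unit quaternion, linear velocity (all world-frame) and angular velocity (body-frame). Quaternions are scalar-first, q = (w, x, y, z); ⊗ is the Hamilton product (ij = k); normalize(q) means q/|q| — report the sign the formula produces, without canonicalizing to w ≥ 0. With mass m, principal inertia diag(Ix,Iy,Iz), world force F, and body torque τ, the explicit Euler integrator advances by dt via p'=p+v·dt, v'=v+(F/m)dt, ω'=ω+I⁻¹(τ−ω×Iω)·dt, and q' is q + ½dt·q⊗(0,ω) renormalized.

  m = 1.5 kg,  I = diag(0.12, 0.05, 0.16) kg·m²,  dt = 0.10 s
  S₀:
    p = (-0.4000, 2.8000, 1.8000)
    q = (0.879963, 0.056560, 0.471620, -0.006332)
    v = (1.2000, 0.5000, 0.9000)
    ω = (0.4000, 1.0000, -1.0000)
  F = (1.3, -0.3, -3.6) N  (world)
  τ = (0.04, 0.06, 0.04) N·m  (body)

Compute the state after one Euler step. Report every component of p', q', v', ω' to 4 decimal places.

p' = (-0.2800, 2.8500, 1.8900)
q' = (0.8526, 0.0508, 0.5169, -0.0568)
v' = (1.2867, 0.4800, 0.6600)
ω' = (0.5250, 1.0880, -0.9575)

p' = p + v·dt = (-0.2800, 2.8500, 1.8900)
v' = v + a·dt = (1.2867, 0.4800, 0.6600)
precession coupling ω×(Iω) = (-0.1100, 0.0160, -0.0280)
(τ − ω×Iω)/I = (1.2500, 0.8800, 0.4250)
new body rate ω' = (0.5250, 1.0880, -0.9575)
q⊗(0,ω) = (-0.5005760, -0.1133028, 0.9339902, -1.0120510)
updated quaternion q' = (0.8526, 0.0508, 0.5169, -0.0568)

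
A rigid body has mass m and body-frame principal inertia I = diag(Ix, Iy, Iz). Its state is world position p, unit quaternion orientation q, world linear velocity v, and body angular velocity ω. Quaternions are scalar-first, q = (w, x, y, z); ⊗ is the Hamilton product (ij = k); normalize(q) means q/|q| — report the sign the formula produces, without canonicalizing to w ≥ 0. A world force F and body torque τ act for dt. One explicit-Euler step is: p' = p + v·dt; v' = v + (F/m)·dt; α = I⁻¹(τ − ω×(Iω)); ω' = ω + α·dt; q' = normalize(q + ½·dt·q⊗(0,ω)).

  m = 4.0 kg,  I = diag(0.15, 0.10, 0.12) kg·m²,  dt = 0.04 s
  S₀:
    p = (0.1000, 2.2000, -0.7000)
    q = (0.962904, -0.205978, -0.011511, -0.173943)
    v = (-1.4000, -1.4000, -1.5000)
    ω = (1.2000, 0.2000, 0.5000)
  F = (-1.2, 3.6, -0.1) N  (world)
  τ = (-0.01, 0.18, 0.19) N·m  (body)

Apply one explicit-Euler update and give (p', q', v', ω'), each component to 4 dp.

p' = (0.0440, 2.1440, -0.7600)
q' = (0.9693, -0.1822, -0.0098, -0.1648)
v' = (-1.4120, -1.3640, -1.5010)
ω' = (1.1968, 0.2648, 0.5673)

ω×(Iω) gyroscopic = (0.0020, 0.0180, -0.0120)
(τ − ω×Iω)/I = (-0.0800, 1.6200, 1.6833)
ω + α·dt = (1.1968, 0.2648, 0.5673)
Hamilton product q⊗(0,ω) = (0.3364473, 1.1845179, 0.0868382, 0.4540696)
q' = normalize(q + ½dt·q⊗(0,ω)) = (0.9693, -0.1822, -0.0098, -0.1648)
a = F/m = (-0.3000, 0.9000, -0.0250)
p' = p + v·dt = (0.0440, 2.1440, -0.7600)
v + (F/m)dt = (-1.4120, -1.3640, -1.5010)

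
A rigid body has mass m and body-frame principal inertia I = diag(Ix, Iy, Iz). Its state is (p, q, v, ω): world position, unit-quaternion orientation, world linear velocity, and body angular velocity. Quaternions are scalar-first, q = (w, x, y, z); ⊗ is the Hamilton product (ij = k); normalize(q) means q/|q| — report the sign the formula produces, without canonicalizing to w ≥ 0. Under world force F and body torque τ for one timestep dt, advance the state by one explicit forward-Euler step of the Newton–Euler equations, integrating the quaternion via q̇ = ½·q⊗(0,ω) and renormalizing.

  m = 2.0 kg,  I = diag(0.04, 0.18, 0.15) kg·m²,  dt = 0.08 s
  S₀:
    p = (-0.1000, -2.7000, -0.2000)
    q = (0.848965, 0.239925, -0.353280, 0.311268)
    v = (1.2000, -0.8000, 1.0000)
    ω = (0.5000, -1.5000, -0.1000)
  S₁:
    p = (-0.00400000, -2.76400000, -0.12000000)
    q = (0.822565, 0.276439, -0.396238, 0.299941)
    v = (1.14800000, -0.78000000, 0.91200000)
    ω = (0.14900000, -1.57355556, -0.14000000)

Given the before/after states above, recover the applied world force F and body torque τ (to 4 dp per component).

ω₁ − ω₀ = (-0.35100000, -0.07355556, -0.04000000)
precession coupling = (-0.0045, 0.0055, -0.1050)
τ = I·(Δω/dt) + ω₀×(Iω₀) = (-0.1800, -0.1600, -0.1800)
Δv = v₁−v₀ = (-0.05200000, 0.02000000, -0.08800000)
applied force F = (-1.3000, 0.5000, -2.2000)

F = (-1.3000, 0.5000, -2.2000)
τ = (-0.1800, -0.1600, -0.1800)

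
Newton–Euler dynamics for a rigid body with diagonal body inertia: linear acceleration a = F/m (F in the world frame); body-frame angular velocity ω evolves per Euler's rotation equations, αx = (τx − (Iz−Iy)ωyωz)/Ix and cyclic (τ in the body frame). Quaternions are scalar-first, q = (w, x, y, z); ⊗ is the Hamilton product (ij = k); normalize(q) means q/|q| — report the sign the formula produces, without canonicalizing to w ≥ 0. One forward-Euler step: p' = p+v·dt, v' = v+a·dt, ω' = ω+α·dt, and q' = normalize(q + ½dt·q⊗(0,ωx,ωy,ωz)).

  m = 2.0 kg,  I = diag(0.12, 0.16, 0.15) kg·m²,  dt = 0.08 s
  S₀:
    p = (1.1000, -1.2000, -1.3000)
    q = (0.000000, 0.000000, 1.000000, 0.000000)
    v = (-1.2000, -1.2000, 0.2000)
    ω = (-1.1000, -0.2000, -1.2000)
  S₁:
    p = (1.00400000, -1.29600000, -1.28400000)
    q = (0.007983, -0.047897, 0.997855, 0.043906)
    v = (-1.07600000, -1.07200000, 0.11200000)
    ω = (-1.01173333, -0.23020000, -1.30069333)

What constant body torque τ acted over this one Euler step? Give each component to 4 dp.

ω₁ − ω₀ = (0.08826667, -0.03020000, -0.10069333)
ω₀×(Iω₀) = (-0.0024, -0.0396, 0.0088)
applied torque τ = (0.1300, -0.1000, -0.1800)

τ = (0.1300, -0.1000, -0.1800)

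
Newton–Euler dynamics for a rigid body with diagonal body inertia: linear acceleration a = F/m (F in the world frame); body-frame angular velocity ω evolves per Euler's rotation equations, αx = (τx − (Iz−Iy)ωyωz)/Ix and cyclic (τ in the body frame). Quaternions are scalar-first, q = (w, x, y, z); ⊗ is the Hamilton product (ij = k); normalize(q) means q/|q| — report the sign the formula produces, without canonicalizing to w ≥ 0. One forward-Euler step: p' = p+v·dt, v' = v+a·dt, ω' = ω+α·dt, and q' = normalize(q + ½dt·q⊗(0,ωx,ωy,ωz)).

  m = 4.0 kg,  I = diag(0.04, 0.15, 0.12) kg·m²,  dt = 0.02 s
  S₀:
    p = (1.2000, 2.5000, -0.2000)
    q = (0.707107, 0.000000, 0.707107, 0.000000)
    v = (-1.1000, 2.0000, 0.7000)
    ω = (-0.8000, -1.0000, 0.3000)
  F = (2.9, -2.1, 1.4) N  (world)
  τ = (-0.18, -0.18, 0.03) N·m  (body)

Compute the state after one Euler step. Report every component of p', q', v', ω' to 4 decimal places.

new position p' = (1.1780, 2.5400, -0.1860)
new velocity v' = (-1.0855, 1.9895, 0.7070)
angular accel α = (-4.7250, -1.3280, -0.4833)
new body rate ω' = (-0.8945, -1.0266, 0.2903)
Hamilton product q⊗(0,ω) = (0.7071070, -0.3535535, -0.7071070, 0.7778177)
q + ½dt·q⊗(0,ω), renormalized = (0.7141, -0.0035, 0.7000, 0.0078)

p' = (1.1780, 2.5400, -0.1860)
q' = (0.7141, -0.0035, 0.7000, 0.0078)
v' = (-1.0855, 1.9895, 0.7070)
ω' = (-0.8945, -1.0266, 0.2903)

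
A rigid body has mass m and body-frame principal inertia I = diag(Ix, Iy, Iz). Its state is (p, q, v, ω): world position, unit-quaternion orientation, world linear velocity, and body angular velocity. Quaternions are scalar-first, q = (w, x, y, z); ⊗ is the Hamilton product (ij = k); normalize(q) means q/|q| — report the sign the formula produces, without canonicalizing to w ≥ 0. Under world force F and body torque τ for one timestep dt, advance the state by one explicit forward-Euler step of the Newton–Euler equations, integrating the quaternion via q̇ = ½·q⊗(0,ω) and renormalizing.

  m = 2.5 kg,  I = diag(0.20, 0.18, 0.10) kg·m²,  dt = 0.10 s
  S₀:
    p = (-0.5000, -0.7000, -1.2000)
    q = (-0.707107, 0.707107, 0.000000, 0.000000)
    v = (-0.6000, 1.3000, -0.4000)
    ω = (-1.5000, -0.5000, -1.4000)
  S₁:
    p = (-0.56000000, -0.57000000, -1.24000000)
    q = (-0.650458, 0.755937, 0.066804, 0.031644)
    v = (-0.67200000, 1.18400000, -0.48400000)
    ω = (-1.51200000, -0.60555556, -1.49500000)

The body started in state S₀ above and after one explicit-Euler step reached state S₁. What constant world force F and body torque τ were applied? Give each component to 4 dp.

F = (-1.8000, -2.9000, -2.1000)
τ = (-0.0800, 0.0200, -0.1100)

Δv = v₁−v₀ = (-0.07200000, -0.11600000, -0.08400000)
F = m·Δv/dt = (-1.8000, -2.9000, -2.1000)
ω₁ − ω₀ = (-0.01200000, -0.10555556, -0.09500000)
ω₀×(Iω₀) = (-0.0560, 0.2100, -0.0150)
I·α + gyro = (-0.0800, 0.0200, -0.1100)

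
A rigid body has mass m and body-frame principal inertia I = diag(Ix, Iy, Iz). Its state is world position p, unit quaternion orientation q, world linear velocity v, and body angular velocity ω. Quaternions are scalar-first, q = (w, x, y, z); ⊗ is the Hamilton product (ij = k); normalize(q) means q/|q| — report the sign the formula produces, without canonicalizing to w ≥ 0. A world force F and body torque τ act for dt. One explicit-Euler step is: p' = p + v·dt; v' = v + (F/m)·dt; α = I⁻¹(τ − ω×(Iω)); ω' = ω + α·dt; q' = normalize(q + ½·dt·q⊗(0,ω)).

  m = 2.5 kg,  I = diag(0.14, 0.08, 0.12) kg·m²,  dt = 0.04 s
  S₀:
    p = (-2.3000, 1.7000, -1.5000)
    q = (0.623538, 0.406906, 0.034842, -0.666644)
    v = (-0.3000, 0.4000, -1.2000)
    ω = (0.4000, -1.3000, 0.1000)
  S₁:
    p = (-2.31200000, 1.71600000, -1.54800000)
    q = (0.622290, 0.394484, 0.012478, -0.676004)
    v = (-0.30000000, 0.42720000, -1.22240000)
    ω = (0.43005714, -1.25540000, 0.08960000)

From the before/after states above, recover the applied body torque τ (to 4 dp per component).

τ = (0.1000, 0.0900, 0.0000)

rate change Δω = (0.03005714, 0.04460000, -0.01040000)
ω₀×(Iω₀) = (-0.0052, 0.0008, 0.0312)
applied torque τ = (0.1000, 0.0900, 0.0000)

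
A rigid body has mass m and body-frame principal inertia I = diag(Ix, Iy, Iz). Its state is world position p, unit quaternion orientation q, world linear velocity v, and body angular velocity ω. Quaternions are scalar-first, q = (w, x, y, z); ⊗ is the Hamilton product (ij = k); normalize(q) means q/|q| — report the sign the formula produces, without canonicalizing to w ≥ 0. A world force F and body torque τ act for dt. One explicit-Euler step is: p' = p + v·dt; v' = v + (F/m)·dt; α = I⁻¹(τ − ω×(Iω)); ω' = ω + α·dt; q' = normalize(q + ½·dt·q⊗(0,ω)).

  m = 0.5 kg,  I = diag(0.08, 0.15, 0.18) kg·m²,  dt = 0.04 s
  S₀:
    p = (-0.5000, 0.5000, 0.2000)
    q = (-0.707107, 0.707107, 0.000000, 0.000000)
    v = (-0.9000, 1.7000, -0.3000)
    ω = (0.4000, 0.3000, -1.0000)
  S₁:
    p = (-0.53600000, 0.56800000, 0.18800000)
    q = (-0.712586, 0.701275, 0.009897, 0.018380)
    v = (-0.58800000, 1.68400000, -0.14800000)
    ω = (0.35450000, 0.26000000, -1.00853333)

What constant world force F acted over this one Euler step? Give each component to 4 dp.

F = (3.9000, -0.2000, 1.9000)

v₁ − v₀ = (0.31200000, -0.01600000, 0.15200000)
applied force F = (3.9000, -0.2000, 1.9000)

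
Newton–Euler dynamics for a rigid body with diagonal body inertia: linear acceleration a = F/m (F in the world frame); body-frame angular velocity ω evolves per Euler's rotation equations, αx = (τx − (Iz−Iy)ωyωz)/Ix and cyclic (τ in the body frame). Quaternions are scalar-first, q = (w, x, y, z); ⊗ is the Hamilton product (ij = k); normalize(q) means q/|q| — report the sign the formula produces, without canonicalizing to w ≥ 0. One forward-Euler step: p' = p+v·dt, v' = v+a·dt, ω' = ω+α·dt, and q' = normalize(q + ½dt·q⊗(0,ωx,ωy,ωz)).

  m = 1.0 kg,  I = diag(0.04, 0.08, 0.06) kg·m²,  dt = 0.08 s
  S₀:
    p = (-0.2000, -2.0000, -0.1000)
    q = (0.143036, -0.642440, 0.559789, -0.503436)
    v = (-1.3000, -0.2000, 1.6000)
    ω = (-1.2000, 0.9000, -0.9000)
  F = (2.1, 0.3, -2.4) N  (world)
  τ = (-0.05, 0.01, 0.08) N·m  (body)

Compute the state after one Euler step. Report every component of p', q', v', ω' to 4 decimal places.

gyro term ω×Iω = (0.0162, -0.0216, -0.0432)
angular accel α = (-1.6550, 0.3950, 2.0533)
ω + α·dt = (-1.3324, 0.9316, -0.7357)
q⊗(0,ω) = (-1.7278305, -0.2223609, 0.1546596, -0.0351816)
q + ½dt·q⊗(0,ω), renormalized = (0.0737, -0.6497, 0.5646, -0.5036)
p' = p + v·dt = (-0.3040, -2.0160, 0.0280)
v + (F/m)dt = (-1.1320, -0.1760, 1.4080)

p' = (-0.3040, -2.0160, 0.0280)
q' = (0.0737, -0.6497, 0.5646, -0.5036)
v' = (-1.1320, -0.1760, 1.4080)
ω' = (-1.3324, 0.9316, -0.7357)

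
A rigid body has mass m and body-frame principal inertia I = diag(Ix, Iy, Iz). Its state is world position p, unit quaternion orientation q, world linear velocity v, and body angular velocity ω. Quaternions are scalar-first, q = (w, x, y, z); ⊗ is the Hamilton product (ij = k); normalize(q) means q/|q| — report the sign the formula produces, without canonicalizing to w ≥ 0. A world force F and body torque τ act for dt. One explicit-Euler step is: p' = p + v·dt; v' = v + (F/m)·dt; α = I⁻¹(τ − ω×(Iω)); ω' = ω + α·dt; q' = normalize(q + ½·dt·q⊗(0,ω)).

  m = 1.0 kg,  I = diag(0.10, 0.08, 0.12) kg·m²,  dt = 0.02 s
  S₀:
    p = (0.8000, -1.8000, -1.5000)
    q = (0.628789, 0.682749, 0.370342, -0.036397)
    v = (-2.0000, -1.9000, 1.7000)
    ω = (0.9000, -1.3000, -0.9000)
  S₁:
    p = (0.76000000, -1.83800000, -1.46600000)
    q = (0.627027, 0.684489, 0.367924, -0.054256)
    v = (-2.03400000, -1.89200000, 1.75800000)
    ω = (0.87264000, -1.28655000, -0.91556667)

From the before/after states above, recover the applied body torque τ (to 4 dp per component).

Δω = ω₁−ω₀ = (-0.02736000, 0.01345000, -0.01556667)
τ = I·(Δω/dt) + ω₀×(Iω₀) = (-0.0900, 0.0700, -0.0700)

τ = (-0.0900, 0.0700, -0.0700)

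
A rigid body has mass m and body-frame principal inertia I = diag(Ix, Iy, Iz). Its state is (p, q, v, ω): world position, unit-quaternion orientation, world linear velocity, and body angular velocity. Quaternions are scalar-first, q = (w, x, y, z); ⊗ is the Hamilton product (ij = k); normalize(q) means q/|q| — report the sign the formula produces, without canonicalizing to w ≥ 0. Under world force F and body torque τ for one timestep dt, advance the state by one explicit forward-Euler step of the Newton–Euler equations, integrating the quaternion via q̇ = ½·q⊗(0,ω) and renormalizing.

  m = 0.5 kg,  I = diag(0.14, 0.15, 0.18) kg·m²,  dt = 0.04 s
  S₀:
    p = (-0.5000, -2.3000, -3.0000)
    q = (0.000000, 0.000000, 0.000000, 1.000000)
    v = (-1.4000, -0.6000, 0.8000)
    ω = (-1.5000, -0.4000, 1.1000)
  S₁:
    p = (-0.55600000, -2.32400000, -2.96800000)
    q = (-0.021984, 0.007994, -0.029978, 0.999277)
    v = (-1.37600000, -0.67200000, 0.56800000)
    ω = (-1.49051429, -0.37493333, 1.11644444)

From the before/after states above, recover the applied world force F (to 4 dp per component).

F = (0.3000, -0.9000, -2.9000)

Δv = v₁−v₀ = (0.02400000, -0.07200000, -0.23200000)
F = m·Δv/dt = (0.3000, -0.9000, -2.9000)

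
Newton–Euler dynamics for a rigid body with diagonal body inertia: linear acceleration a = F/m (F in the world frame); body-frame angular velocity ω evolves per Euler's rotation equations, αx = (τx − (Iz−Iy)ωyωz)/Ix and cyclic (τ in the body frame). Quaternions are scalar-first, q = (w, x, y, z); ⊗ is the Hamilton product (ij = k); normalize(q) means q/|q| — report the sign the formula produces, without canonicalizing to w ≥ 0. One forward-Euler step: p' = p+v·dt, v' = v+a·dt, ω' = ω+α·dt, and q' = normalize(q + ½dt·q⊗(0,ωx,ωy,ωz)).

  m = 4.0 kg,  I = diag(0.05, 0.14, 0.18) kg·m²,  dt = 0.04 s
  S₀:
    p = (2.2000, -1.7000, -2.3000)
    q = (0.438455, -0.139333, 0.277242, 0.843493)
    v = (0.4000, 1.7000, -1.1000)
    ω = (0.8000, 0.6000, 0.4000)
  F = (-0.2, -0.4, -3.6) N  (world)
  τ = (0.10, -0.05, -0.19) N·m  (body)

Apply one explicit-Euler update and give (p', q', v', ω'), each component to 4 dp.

p' = (2.2160, -1.6320, -2.3440)
q' = (0.4305, -0.1402, 0.2970, 0.8407)
v' = (0.3980, 1.6960, -1.1360)
ω' = (0.8723, 0.5976, 0.3482)

linear accel F/m = (-0.0500, -0.1000, -0.9000)
p' = p + v·dt = (2.2160, -1.6320, -2.3440)
v' = v + a·dt = (0.3980, 1.6960, -1.1360)
(τ − ω×Iω)/I = (1.8080, -0.0600, -1.2956)
ω + α·dt = (0.8723, 0.5976, 0.3482)
q⊗(0,ω) = (-0.3922760, -0.0444350, 0.9936006, -0.1300114)
updated quaternion q' = (0.4305, -0.1402, 0.2970, 0.8407)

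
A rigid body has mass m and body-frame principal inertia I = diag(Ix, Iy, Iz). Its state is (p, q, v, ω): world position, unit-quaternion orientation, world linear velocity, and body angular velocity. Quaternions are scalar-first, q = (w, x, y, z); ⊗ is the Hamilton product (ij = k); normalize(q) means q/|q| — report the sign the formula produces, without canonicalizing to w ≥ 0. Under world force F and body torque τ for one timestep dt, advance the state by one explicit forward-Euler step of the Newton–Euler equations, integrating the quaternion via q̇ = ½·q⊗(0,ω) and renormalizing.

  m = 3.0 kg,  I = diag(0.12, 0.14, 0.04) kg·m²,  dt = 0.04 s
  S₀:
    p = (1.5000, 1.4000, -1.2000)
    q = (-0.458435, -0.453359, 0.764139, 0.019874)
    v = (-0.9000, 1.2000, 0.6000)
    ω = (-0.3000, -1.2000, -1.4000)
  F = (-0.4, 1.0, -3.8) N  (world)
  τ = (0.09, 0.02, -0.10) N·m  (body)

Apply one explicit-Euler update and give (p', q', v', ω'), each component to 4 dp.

linear accel F/m = (-0.1333, 0.3333, -1.2667)
p' = p + v·dt = (1.4640, 1.4480, -1.1760)
new velocity v' = (-0.9053, 1.2133, 0.5493)
α = I⁻¹(τ − ω×Iω) = (2.1500, -0.0971, -2.6800)
new body rate ω' = (-0.2140, -1.2039, -1.5072)
2q̇ = q⊗(0,ω) = (0.8087827, -0.9084153, -0.0905428, 1.4150815)
q' = normalize(q + ½dt·q⊗(0,ω)) = (-0.4420, -0.4712, 0.7618, 0.0481)

p' = (1.4640, 1.4480, -1.1760)
q' = (-0.4420, -0.4712, 0.7618, 0.0481)
v' = (-0.9053, 1.2133, 0.5493)
ω' = (-0.2140, -1.2039, -1.5072)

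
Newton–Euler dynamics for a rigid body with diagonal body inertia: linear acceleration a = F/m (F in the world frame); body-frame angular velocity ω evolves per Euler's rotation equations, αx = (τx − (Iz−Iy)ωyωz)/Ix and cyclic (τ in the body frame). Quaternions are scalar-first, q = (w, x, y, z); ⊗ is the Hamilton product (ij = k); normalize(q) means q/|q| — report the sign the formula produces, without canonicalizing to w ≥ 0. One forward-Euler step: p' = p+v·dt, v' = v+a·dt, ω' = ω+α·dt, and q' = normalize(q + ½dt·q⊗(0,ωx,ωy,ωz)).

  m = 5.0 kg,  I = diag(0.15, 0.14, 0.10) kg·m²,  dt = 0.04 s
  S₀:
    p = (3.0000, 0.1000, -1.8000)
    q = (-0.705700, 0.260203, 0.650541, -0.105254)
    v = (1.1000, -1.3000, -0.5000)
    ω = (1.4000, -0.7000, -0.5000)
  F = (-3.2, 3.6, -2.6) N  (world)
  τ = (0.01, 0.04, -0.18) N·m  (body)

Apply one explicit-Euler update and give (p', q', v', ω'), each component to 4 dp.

p' = (3.0440, 0.0480, -1.8200)
q' = (-0.7046, 0.2323, 0.6597, -0.1200)
v' = (1.0744, -1.2712, -0.5208)
ω' = (1.4064, -0.6786, -0.5759)

ω×(Iω) gyroscopic = (-0.0140, -0.0350, 0.0098)
(τ − ω×Iω)/I = (0.1600, 0.5357, -1.8980)
new body rate ω' = (1.4064, -0.6786, -0.5759)
q⊗(0,ω) = (0.0384675, -1.3869283, 0.4767359, -0.7400495)
q' = normalize(q + ½dt·q⊗(0,ω)) = (-0.7046, 0.2323, 0.6597, -0.1200)
a = F/m = (-0.6400, 0.7200, -0.5200)
new position p' = (3.0440, 0.0480, -1.8200)
v + (F/m)dt = (1.0744, -1.2712, -0.5208)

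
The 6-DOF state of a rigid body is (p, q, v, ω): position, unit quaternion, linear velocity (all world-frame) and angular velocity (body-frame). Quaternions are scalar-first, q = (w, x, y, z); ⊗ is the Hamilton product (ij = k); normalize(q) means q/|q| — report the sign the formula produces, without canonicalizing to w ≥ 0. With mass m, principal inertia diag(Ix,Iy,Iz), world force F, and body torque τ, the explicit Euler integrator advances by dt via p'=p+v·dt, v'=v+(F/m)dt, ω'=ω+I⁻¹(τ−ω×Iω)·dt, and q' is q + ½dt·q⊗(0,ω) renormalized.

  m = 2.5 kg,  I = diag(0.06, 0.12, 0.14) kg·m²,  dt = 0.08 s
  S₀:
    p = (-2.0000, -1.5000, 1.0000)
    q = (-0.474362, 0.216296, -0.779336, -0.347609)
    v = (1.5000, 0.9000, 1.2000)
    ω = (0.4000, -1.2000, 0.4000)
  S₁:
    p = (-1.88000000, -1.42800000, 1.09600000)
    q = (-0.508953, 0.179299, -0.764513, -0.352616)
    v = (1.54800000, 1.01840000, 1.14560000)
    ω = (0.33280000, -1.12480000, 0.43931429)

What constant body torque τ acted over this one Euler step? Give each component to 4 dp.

ω₁ − ω₀ = (-0.06720000, 0.07520000, 0.03931429)
ω₀×(Iω₀) = (-0.0096, -0.0128, -0.0288)
applied torque τ = (-0.0600, 0.1000, 0.0400)

τ = (-0.0600, 0.1000, 0.0400)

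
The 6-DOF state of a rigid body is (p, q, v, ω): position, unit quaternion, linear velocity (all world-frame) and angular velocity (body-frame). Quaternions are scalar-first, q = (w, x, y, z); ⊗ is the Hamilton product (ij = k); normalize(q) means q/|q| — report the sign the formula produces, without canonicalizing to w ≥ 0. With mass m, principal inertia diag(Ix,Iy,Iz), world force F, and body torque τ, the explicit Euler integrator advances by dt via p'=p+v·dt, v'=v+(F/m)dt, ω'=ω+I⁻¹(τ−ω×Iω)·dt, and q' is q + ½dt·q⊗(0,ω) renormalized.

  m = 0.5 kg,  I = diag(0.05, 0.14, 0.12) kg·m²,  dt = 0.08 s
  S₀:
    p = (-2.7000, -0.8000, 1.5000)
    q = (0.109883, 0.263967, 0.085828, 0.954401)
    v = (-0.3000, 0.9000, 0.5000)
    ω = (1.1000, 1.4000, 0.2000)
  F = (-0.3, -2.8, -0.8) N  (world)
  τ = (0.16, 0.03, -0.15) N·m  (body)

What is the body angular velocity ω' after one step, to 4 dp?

ω' = (1.3650, 1.4259, 0.0076)

gyro term ω×Iω = (-0.0056, -0.0154, 0.1386)
α = I⁻¹(τ − ω×Iω) = (3.3120, 0.3243, -2.4050)
new body rate ω' = (1.3650, 1.4259, 0.0076)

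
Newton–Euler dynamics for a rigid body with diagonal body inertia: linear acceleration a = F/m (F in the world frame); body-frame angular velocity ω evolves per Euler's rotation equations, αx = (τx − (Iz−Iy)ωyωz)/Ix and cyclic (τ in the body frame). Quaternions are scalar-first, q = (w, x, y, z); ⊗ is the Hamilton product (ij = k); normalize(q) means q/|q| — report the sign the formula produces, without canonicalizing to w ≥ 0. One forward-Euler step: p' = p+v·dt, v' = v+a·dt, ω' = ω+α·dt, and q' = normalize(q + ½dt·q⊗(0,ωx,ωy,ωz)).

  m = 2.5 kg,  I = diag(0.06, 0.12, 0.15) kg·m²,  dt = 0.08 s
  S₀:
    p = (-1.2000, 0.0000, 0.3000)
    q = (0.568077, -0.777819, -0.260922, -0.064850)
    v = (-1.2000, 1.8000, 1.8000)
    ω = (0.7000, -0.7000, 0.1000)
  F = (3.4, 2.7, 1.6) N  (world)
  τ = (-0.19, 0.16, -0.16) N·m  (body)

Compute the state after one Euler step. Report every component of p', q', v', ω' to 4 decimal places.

p + v·dt = (-1.2960, 0.1440, 0.4440)
v + (F/m)dt = (-1.0912, 1.8864, 1.8512)
gyro term ω×Iω = (-0.0021, -0.0063, -0.0294)
(τ − ω×Iω)/I = (-3.1317, 1.3858, -0.8707)
ω + α·dt = (0.4495, -0.5891, 0.0303)
q⊗(0,ω) = (0.3683129, 0.3261667, -0.3652670, 0.7839264)
q' = normalize(q + ½dt·q⊗(0,ω)) = (0.5823, -0.7642, -0.2753, -0.0335)

p' = (-1.2960, 0.1440, 0.4440)
q' = (0.5823, -0.7642, -0.2753, -0.0335)
v' = (-1.0912, 1.8864, 1.8512)
ω' = (0.4495, -0.5891, 0.0303)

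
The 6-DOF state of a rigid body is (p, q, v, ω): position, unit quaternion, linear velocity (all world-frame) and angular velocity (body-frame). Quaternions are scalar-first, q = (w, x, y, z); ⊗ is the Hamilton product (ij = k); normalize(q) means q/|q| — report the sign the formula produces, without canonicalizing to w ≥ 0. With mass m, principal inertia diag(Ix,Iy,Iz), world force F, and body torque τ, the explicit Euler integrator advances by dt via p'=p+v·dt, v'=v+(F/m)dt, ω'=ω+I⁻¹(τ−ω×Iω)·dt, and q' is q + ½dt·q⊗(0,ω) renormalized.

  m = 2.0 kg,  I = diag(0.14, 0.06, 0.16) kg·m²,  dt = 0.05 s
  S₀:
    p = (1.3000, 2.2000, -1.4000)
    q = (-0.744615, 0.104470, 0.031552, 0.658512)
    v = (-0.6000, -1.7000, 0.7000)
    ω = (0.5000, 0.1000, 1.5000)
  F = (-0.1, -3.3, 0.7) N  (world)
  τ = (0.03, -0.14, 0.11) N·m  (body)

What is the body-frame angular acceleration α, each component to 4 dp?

α = (0.1071, -2.0833, 0.7125)

ω×(Iω) gyroscopic = (0.0150, -0.0150, -0.0040)
α = I⁻¹(τ − ω×Iω) = (0.1071, -2.0833, 0.7125)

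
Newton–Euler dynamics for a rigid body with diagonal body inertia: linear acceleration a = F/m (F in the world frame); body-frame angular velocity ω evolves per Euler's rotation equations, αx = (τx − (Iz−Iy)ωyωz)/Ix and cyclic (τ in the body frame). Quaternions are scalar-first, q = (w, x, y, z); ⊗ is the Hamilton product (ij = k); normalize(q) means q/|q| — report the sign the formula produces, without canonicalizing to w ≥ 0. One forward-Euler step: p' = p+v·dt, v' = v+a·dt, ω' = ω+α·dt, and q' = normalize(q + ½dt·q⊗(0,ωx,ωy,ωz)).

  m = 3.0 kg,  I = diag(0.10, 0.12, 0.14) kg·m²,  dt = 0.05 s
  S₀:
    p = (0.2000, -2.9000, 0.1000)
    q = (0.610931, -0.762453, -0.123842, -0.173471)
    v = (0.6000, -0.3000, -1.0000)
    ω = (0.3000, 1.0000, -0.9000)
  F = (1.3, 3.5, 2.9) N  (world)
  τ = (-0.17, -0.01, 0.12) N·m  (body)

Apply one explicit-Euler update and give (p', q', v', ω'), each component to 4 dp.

p' = (0.2300, -2.9150, 0.0500)
q' = (0.6155, -0.7503, -0.1269, -0.2052)
v' = (0.6217, -0.2417, -0.9517)
ω' = (0.2240, 0.9913, -0.8593)

precession coupling ω×(Iω) = (-0.0180, 0.0108, 0.0060)
α = I⁻¹(τ − ω×Iω) = (-1.5200, -0.1733, 0.8143)
new body rate ω' = (0.2240, 0.9913, -0.8593)
q⊗(0,ω) = (0.1964540, 0.4682081, -0.1273180, -1.2751383)
q' = normalize(q + ½dt·q⊗(0,ω)) = (0.6155, -0.7503, -0.1269, -0.2052)
a = (0.4333, 1.1667, 0.9667)
new position p' = (0.2300, -2.9150, 0.0500)
v' = v + a·dt = (0.6217, -0.2417, -0.9517)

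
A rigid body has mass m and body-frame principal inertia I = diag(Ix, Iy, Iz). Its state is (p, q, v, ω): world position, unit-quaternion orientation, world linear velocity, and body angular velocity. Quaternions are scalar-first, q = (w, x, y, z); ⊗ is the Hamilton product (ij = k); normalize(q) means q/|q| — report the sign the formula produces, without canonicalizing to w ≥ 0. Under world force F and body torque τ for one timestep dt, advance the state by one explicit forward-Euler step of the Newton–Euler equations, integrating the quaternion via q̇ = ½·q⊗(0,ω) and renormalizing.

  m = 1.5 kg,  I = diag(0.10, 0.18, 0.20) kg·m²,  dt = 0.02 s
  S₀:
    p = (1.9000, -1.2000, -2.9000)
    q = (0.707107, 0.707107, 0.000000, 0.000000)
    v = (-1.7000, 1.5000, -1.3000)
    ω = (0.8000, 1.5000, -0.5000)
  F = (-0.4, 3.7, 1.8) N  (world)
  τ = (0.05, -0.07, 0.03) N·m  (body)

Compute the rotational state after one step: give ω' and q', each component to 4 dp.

ω×(Iω) gyroscopic = (-0.0150, 0.0400, 0.0960)
(τ − ω×Iω)/I = (0.6500, -0.6111, -0.3300)
ω' = ω + α·dt = (0.8130, 1.4878, -0.5066)
Hamilton product q⊗(0,ω) = (-0.5656856, 0.5656856, 1.4142140, 0.7071070)
updated quaternion q' = (0.7013, 0.7127, 0.0141, 0.0071)

ω' = (0.8130, 1.4878, -0.5066)
q' = (0.7013, 0.7127, 0.0141, 0.0071)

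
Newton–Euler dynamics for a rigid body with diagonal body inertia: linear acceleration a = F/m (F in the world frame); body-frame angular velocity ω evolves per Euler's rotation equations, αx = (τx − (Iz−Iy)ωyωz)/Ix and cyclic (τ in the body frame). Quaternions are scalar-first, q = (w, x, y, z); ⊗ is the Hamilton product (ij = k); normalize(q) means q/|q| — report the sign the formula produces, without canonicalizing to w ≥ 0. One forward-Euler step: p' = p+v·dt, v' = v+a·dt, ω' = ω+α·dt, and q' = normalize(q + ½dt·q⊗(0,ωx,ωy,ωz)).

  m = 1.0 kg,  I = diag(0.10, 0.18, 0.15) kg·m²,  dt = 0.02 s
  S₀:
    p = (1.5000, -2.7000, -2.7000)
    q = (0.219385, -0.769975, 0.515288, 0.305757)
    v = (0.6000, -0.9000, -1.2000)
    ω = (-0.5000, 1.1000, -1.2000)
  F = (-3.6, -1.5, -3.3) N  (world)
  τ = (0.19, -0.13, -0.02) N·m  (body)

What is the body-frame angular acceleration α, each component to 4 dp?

α = (1.5040, -0.5556, 0.1600)

gyro term ω×Iω = (0.0396, -0.0300, -0.0440)
angular accel α = (1.5040, -0.5556, 0.1600)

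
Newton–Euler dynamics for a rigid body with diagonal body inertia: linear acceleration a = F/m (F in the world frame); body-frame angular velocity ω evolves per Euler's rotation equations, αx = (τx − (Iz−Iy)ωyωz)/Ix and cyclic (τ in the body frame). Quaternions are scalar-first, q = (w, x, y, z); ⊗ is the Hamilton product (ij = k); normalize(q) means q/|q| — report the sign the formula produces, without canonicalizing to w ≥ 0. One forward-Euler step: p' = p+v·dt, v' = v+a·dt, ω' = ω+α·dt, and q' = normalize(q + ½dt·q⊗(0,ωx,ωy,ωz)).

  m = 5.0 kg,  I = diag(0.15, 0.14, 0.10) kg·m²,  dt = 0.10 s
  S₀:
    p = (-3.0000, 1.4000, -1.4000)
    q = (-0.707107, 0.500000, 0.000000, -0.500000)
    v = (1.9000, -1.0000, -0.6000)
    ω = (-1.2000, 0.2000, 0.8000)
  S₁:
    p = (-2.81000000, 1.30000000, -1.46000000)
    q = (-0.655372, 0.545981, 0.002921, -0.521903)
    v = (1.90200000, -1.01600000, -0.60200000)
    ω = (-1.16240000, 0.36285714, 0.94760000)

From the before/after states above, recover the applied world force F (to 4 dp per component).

v₁ − v₀ = (0.00200000, -0.01600000, -0.00200000)
F = m·Δv/dt = (0.1000, -0.8000, -0.1000)

F = (0.1000, -0.8000, -0.1000)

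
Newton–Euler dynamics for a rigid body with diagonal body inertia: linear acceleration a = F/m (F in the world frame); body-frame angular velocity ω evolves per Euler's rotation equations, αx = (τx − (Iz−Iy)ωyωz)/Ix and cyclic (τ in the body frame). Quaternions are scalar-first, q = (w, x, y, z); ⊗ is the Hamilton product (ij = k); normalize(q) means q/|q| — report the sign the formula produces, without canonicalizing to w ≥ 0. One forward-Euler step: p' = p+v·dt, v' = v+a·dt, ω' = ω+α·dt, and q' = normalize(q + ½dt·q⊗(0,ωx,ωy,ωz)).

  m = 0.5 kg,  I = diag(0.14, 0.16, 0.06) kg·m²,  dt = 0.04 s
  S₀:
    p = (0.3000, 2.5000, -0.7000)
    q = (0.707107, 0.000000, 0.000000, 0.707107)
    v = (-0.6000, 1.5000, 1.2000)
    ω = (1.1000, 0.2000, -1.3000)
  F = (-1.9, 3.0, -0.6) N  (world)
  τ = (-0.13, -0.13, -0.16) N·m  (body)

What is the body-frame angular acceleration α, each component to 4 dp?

ω×(Iω) gyroscopic = (0.0260, -0.1144, 0.0044)
angular accel α = (-1.1143, -0.0975, -2.7400)

α = (-1.1143, -0.0975, -2.7400)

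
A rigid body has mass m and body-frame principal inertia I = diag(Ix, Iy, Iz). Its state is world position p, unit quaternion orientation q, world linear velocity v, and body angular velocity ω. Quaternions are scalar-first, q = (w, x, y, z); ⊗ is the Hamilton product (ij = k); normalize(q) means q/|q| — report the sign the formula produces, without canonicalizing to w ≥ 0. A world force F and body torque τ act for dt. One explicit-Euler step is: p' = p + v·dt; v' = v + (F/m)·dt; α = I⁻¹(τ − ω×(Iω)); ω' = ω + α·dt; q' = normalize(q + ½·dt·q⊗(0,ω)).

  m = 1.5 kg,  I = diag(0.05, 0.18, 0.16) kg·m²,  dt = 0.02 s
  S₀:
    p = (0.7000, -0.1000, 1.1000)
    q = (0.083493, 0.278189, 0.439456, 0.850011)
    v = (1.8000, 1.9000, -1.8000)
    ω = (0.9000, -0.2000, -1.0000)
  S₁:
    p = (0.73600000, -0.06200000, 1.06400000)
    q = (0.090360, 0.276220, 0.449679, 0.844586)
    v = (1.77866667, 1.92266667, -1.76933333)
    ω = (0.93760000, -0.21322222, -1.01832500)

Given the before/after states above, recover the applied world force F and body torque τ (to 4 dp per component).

v₁ − v₀ = (-0.02133333, 0.02266667, 0.03066667)
applied force F = (-1.6000, 1.7000, 2.3000)
ω₁ − ω₀ = (0.03760000, -0.01322222, -0.01832500)
precession coupling = (-0.0040, 0.0990, -0.0234)
τ = I·(Δω/dt) + ω₀×(Iω₀) = (0.0900, -0.0200, -0.1700)

F = (-1.6000, 1.7000, 2.3000)
τ = (0.0900, -0.0200, -0.1700)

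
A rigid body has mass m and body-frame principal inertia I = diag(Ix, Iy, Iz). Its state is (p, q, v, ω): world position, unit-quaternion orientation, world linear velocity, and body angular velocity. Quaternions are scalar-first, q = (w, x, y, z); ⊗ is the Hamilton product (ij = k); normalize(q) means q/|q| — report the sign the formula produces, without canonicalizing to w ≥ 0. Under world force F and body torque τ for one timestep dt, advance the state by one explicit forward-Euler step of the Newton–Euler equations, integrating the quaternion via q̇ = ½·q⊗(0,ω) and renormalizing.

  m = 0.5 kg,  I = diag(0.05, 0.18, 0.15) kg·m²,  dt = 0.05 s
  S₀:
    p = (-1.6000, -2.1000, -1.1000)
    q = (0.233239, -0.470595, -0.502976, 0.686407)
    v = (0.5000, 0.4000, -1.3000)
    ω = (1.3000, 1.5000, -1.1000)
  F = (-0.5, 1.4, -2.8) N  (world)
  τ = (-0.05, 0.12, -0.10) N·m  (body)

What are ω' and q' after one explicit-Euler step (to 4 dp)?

gyro term ω×Iω = (0.0495, 0.1430, 0.2535)
angular accel α = (-1.9900, -0.1278, -2.3567)
ω' = ω + α·dt = (1.2005, 1.4936, -1.2178)
q⊗(0,ω) = (2.1212852, -0.1731262, 0.7245331, -0.3085866)
q' = normalize(q + ½dt·q⊗(0,ω)) = (0.2858, -0.4742, -0.4841, 0.6776)

ω' = (1.2005, 1.4936, -1.2178)
q' = (0.2858, -0.4742, -0.4841, 0.6776)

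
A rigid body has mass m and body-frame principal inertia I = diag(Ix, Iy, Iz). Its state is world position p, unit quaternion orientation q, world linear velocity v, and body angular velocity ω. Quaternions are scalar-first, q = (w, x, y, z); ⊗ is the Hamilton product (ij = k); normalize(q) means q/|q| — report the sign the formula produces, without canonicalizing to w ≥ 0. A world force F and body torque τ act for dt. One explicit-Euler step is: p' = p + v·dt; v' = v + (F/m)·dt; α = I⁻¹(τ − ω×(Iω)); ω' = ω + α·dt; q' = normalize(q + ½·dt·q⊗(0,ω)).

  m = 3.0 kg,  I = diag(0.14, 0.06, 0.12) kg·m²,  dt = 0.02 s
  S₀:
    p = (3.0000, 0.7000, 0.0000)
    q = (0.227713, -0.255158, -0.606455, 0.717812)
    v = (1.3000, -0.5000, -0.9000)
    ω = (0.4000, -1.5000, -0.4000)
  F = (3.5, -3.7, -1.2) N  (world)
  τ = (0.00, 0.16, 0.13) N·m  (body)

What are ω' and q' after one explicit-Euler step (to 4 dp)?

ω' = (0.3949, -1.4456, -0.3863)
q' = (0.2225, -0.2410, -0.6079, 0.7231)

ω×(Iω) gyroscopic = (0.0360, -0.0032, 0.0480)
(τ − ω×Iω)/I = (-0.2571, 2.7200, 0.6833)
ω' = ω + α·dt = (0.3949, -1.4456, -0.3863)
Hamilton product q⊗(0,ω) = (-0.5204945, 1.4103852, -0.1565079, 0.5342338)
updated quaternion q' = (0.2225, -0.2410, -0.6079, 0.7231)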